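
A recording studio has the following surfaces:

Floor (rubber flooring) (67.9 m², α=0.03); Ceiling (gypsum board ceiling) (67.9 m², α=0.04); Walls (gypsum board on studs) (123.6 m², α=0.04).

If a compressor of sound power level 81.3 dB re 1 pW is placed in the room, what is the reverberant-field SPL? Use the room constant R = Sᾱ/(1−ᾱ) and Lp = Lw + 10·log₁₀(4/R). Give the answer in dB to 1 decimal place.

Σ(Sᵢαᵢ) = 67.9·0.03 + 67.9·0.04 + 123.6·0.04 = 9.697; total area S = 259.4 m².
ᾱ = 0.0374, so room constant R = A/(1−ᾱ) = 10.074 m².
Lp = Lw + 10 log₁₀(4/R) = 81.3 -4.01 = 77.3 dB.

77.3 dB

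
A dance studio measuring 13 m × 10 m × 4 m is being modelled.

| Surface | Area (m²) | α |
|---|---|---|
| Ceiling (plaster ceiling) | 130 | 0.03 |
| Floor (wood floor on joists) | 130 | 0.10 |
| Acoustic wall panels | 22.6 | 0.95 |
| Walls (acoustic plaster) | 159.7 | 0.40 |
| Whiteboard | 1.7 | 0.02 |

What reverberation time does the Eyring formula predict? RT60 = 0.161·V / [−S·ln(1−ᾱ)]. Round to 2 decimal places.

0.72 sec

Total surface area S = 130 + 130 + 22.6 + 159.7 + 1.7 = 444.0 m².
Absorption A = 130·0.03 + 130·0.10 + 22.6·0.95 + 159.7·0.40 + 1.7·0.02 = 102.284 sabins.
ᾱ = 102.284 / 444.0 = 0.2304.
Eyring denominator: −S ln(1−ᾱ) = 116.277.
V = 13 × 10 × 4 = 520 m³.
RT60 = 0.161 × 520 / 116.277 = 0.72 s.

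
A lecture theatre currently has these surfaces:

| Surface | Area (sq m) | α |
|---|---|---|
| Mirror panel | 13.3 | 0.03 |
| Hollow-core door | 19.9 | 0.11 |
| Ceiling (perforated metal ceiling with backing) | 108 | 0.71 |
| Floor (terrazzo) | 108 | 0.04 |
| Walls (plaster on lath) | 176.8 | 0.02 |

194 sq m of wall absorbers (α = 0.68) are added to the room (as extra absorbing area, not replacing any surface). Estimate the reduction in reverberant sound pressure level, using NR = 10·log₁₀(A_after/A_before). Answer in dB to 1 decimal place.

4.0 dB

A_before = Σ Sᵢαᵢ = 13.3*0.03 + 19.9*0.11 + 108*0.71 + 108*0.04 + 176.8*0.02 = 87.124 sabins.
Added absorption = 194 × 0.68 = 131.920 sabins.
A_after = 87.124 + 131.920 = 219.044 sabins.
Reduction = 10 log₁₀(A_after/A_before) = 10 log₁₀(2.5142) = 4.0 dB.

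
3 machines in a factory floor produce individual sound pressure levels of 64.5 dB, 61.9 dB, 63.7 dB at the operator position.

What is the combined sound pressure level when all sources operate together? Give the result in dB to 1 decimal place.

68.3 dB

Sum in the linear (power) domain: Σ 10^(Lᵢ/10) = 10^(64.5/10) + 10^(61.9/10) + 10^(63.7/10) = 6.711e+06.
L_total = 10·log₁₀(6.711e+06) = 68.3 dB.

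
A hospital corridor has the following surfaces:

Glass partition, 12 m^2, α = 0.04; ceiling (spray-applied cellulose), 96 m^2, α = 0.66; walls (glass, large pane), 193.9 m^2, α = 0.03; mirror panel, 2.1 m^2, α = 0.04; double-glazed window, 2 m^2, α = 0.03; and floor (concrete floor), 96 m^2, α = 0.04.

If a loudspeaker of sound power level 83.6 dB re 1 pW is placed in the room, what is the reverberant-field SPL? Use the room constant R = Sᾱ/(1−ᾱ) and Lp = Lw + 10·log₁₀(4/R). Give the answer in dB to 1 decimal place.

Σ(Sᵢαᵢ) = 12×0.04 + 96×0.66 + 193.9×0.03 + 2.1×0.04 + 2×0.03 + 96×0.04 = 73.641; total area S = 402.0 m^2.
ᾱ = 73.641/402.0 = 0.1832; R = Sᾱ/(1−ᾱ) = 73.641/(1−0.1832) = 90.158 m^2.
Lp = 83.6 + 10·log₁₀(4/90.158) = 83.6 + (-13.53) = 70.1 dB.

70.1 dB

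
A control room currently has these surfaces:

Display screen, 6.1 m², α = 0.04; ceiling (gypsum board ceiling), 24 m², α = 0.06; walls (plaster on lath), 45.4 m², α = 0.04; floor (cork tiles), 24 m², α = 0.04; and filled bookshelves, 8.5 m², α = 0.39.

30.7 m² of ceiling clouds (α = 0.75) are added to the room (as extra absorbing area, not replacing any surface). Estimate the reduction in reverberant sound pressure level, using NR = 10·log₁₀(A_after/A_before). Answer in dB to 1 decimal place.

Total absorption A_before = 6.1*0.04 + 24*0.06 + 45.4*0.04 + 24*0.04 + 8.5*0.39
  = 0.244 + 1.440 + 1.816 + 0.960 + 3.315 = 7.775 m² sabins.
Added absorption = 30.7 × 0.75 = 23.025 sabins.
A_after = 7.775 + 23.025 = 30.800 sabins.
NR = 10·log₁₀(30.800/7.775) = 6.0 dB.

6.0 dB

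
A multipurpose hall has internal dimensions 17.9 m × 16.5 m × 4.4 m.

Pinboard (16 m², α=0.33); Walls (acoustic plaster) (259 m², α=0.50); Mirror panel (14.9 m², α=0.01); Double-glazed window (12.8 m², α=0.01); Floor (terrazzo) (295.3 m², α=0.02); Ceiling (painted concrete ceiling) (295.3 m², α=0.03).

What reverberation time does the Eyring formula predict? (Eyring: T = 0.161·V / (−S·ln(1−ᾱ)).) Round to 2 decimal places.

S = Σ Sᵢ = 893.3 m².
Σ(Sᵢαᵢ) = 16·0.33 + 259·0.50 + 14.9·0.01 + 12.8·0.01 + 295.3·0.02 + 295.3·0.03 = 149.822.
Mean coefficient ᾱ = A/S = 0.1677.
−S·ln(1−ᾱ) = −893.3 × ln(1 − 0.1677) = 163.976.
V = 17.9 × 16.5 × 4.4 = 1299.54 m³.
T = 0.161·V/[−S·ln(1−ᾱ)] = 0.161·1299.54/163.976 = 1.28 s.

1.28 s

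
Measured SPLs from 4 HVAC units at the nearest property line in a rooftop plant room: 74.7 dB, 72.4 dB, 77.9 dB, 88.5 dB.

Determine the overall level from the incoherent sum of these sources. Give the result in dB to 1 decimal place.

89.1 dB

Converting to relative power and adding: 10^(74.7/10) + 10^(72.4/10) + 10^(77.9/10) + 10^(88.5/10) = 8.165e+08.
Back to dB: 10·log₁₀ Σ = 89.1 dB.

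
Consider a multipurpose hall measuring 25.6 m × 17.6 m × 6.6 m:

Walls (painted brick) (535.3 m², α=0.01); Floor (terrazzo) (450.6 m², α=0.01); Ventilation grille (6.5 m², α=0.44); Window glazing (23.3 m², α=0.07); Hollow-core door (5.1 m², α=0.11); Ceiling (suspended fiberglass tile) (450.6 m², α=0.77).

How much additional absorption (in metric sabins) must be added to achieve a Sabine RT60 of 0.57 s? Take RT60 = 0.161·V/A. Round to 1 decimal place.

478.1 sabins

Equivalent absorption area: A₁ = 535.3*0.01 + 450.6*0.01 + 6.5*0.44 + 23.3*0.07 + 5.1*0.11 + 450.6*0.77 = 361.873 m².
Target A₂ = 0.161·2973.696/0.57 = 839.939 sabins (V = 2973.696 m³).
ΔA = A₂ − A₁ = 839.939 − 361.873 = 478.1 sabins.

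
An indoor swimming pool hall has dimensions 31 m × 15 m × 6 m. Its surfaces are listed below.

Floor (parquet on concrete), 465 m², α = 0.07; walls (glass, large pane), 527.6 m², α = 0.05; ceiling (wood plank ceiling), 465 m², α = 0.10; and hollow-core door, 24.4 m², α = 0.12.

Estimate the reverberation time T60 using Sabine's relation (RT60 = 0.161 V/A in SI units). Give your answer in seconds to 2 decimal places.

4.15 s

Total absorption A = 465×0.07 + 527.6×0.05 + 465×0.10 + 24.4×0.12
  = 32.550 + 26.380 + 46.500 + 2.928 = 108.358 m² sabins.
Room volume: 2790 m³.
T = 0.161 V/A = 0.161·2790/108.358 = 4.15 s.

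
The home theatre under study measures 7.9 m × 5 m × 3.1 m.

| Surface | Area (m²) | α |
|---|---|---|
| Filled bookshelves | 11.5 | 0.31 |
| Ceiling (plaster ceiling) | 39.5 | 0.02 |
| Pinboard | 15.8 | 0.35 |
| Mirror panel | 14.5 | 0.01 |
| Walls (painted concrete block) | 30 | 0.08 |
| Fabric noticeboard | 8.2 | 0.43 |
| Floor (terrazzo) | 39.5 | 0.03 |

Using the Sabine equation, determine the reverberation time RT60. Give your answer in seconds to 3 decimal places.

1.150 sec

A = Σ Sᵢαᵢ = 11.5*0.31 + 39.5*0.02 + 15.8*0.35 + 14.5*0.01 + 30*0.08 + 8.2*0.43 + 39.5*0.03 = 17.141 sabins.
Volume V = 7.9 × 5 × 3.1 = 122.45 m³.
T = 0.161 V/A = 0.161·122.45/17.141 = 1.150 s.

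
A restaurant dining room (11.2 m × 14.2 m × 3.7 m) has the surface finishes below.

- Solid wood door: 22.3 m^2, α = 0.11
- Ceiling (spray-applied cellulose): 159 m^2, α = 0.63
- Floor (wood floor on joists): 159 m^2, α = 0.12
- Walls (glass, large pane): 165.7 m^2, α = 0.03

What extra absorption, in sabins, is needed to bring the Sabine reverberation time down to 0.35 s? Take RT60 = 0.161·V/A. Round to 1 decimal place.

144.0 sabins

Total absorption A₁ = 22.3*0.11 + 159*0.63 + 159*0.12 + 165.7*0.03
  = 2.453 + 100.170 + 19.080 + 4.971 = 126.674 m^2 sabins.
For T = 0.35 s, need A₂ = 0.161·V/T = 0.161·588.448/0.35 = 270.686 sabins.
Additional absorption ΔA = 270.686 − 126.674 = 144.0 sabins.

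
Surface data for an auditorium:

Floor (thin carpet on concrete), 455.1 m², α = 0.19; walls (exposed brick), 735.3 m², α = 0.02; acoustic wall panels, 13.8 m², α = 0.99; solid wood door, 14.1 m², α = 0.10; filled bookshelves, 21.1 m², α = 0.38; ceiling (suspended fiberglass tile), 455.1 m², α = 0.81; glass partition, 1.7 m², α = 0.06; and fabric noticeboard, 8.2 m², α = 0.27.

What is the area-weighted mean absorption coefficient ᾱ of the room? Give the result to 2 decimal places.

S = Σ Sᵢ = 455.1 + 735.3 + 13.8 + 14.1 + 21.1 + 455.1 + 1.7 + 8.2 = 1704.4 m².
A = 455.1×0.19 + 735.3×0.02 + 13.8×0.99 + 14.1×0.10 + 21.1×0.38 + 455.1×0.81 + 1.7×0.06 + 8.2×0.27 = 495.212 sabins.
ᾱ = 495.212 / 1704.4 = 0.29.

0.29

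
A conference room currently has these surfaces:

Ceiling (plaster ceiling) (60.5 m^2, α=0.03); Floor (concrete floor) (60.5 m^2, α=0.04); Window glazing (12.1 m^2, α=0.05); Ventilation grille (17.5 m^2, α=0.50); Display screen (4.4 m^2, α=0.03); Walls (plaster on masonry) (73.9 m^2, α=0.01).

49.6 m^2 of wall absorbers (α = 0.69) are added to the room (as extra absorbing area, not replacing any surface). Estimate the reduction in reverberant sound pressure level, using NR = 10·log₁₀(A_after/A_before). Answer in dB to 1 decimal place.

Summing Sᵢαᵢ: 1.815 + 2.420 + 0.605 + 8.750 + 0.132 + 0.739 → A_before = 14.461 sabins.
Added absorption = 49.6 × 0.69 = 34.224 sabins.
New total A_after = 48.685 sabins.
Reduction = 10 log₁₀(A_after/A_before) = 10 log₁₀(3.3666) = 5.3 dB.

5.3 dB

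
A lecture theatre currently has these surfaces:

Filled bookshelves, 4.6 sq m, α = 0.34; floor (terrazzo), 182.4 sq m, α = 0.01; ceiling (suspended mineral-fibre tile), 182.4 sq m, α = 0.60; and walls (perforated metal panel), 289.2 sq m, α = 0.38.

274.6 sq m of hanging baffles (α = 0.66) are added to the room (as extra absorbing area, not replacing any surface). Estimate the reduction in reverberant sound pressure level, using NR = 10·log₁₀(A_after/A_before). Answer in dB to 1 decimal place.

2.6 dB

Total absorption A_before = 4.6·0.34 + 182.4·0.01 + 182.4·0.60 + 289.2·0.38
  = 1.564 + 1.824 + 109.440 + 109.896 = 222.724 sq m sabins.
Added absorption = 274.6 × 0.66 = 181.236 sabins.
New total A_after = 403.960 sabins.
NR = 10·log₁₀(403.960/222.724) = 2.6 dB.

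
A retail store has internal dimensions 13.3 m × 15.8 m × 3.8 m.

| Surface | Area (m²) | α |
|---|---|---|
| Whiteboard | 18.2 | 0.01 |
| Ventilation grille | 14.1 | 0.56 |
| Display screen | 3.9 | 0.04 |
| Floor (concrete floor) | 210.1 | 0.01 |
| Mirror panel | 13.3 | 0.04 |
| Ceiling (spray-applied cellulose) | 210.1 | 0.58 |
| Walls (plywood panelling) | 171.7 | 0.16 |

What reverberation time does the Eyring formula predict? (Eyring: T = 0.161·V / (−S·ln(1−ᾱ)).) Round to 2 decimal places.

S = Σ Sᵢ = 641.4 m².
Σ(Sᵢαᵢ) = 18.2·0.01 + 14.1·0.56 + 3.9·0.04 + 210.1·0.01 + 13.3·0.04 + 210.1·0.58 + 171.7·0.16 = 160.197.
Mean coefficient ᾱ = A/S = 0.2498.
Eyring denominator: −S ln(1−ᾱ) = 184.348.
V = 13.3 × 15.8 × 3.8 = 798.532 m³.
RT60 = 0.161 × 798.532 / 184.348 = 0.70 s.

0.70 s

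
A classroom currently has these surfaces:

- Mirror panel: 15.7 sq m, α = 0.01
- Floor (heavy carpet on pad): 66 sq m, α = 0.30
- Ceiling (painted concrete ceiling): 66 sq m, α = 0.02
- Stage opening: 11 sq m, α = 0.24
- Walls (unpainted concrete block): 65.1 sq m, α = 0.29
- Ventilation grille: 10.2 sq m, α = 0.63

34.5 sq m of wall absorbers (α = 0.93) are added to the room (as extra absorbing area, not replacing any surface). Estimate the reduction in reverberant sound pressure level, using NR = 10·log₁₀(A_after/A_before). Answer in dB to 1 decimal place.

Equivalent absorption area: A_before = 15.7·0.01 + 66·0.30 + 66·0.02 + 11·0.24 + 65.1·0.29 + 10.2·0.63 = 49.222 sq m.
Added absorption = 34.5 × 0.93 = 32.085 sabins.
A_after = 49.222 + 32.085 = 81.307 sabins.
Reduction = 10 log₁₀(A_after/A_before) = 10 log₁₀(1.6518) = 2.2 dB.

2.2 dB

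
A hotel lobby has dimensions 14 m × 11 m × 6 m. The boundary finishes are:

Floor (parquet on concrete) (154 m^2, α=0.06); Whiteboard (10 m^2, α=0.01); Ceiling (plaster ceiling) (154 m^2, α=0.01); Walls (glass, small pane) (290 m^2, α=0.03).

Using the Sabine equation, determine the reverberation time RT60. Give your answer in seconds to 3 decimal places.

Summing Sᵢαᵢ: 9.240 + 0.100 + 1.540 + 8.700 → A = 19.580 sabins.
V = 14·11·6 = 924 m³.
RT60 = 0.161 · V / A = 0.161 × 924 / 19.580 = 7.598 s.

7.598 s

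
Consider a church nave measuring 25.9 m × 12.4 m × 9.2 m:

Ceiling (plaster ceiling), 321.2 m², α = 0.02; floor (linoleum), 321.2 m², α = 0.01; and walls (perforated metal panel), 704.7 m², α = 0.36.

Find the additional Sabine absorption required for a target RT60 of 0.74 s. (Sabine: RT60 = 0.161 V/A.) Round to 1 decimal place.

A₁ = Σ Sᵢαᵢ = 321.2*0.02 + 321.2*0.01 + 704.7*0.36 = 263.328 sabins.
V = 2954.672 m³. Required absorption A₂ = 0.161 × 2954.672 / 0.74 = 642.841 sabins.
Shortfall: 642.841 − 263.328 = 379.5 sabins.

379.5 sabins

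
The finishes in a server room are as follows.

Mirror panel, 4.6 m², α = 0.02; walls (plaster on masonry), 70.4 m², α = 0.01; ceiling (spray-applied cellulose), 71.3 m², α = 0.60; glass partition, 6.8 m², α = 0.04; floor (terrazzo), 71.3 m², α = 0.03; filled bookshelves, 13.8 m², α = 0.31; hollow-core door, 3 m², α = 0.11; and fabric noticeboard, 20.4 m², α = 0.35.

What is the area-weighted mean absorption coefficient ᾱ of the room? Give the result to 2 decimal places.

0.22

Total surface area S = 261.6 m².
A = 4.6*0.02 + 70.4*0.01 + 71.3*0.60 + 6.8*0.04 + 71.3*0.03 + 13.8*0.31 + 3*0.11 + 20.4*0.35 = 57.735 sabins.
ᾱ = A/S = 0.22.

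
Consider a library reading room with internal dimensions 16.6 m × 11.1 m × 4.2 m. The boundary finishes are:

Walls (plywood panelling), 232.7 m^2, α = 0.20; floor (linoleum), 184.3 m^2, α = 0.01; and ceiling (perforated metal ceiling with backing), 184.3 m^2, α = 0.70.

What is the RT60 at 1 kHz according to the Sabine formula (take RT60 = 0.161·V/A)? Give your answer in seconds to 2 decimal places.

0.70 sec

Equivalent absorption area: A = 232.7·0.20 + 184.3·0.01 + 184.3·0.70 = 177.393 m^2.
Room volume: 773.892 m³.
Sabine: RT60 = 0.161 × 773.892 / 177.393 = 0.70 s.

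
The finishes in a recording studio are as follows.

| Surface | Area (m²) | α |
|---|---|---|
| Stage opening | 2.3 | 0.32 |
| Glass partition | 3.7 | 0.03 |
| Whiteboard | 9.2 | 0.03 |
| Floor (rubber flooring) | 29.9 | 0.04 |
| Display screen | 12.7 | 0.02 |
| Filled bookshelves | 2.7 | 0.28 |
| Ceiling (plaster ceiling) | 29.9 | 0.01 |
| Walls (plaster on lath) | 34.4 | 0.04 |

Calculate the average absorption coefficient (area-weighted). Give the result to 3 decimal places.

Total surface area S = 124.8 m².
Weighted sum Σ Sα = 5.004.
ᾱ = A/S = 0.040.

0.040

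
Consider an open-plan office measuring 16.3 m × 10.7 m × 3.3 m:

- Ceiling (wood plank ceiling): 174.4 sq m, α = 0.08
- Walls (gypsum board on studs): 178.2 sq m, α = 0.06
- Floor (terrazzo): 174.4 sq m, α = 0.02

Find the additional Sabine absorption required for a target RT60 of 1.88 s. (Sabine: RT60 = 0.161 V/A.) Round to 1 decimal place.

Equivalent absorption area: A₁ = 174.4×0.08 + 178.2×0.06 + 174.4×0.02 = 28.132 sq m.
For T = 1.88 s, need A₂ = 0.161·V/T = 0.161·575.553/1.88 = 49.289 sabins.
Additional absorption ΔA = 49.289 − 28.132 = 21.2 sabins.

21.2 sabins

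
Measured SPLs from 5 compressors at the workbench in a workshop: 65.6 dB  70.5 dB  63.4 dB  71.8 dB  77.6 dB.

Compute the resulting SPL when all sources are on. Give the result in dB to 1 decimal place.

Σ 10^(Lᵢ/10) = 8.972e+07.
Combined level = 10 log₁₀(8.972e+07) = 79.5 dB.

79.5 dB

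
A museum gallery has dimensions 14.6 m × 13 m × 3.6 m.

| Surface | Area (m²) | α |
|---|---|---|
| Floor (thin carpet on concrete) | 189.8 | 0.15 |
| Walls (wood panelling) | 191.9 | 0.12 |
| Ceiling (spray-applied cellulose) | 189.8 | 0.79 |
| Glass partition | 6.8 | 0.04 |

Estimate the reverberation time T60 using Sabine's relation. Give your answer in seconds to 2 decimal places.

Equivalent absorption area: A = 189.8*0.15 + 191.9*0.12 + 189.8*0.79 + 6.8*0.04 = 201.712 m².
Room volume: 683.28 m³.
T = 0.161 V/A = 0.161·683.28/201.712 = 0.55 s.

0.55 seconds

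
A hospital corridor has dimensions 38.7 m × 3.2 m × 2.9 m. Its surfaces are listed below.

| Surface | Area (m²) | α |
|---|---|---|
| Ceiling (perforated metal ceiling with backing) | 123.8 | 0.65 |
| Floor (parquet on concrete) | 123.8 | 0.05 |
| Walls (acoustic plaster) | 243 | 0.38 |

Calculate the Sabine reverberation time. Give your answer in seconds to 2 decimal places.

0.32 s

Summing Sᵢαᵢ: 80.470 + 6.190 + 92.340 → A = 179.000 sabins.
Room volume: 359.136 m³.
RT60 = 0.161 · V / A = 0.161 × 359.136 / 179.000 = 0.32 s.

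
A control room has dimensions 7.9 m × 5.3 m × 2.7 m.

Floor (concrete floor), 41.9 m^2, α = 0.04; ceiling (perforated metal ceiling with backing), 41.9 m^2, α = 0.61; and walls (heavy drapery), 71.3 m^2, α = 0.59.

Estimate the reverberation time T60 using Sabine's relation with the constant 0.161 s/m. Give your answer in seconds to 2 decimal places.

0.26 seconds

Total absorption A = 41.9·0.04 + 41.9·0.61 + 71.3·0.59
  = 1.676 + 25.559 + 42.067 = 69.302 m^2 sabins.
Volume V = 7.9 × 5.3 × 2.7 = 113.049 m³.
RT60 = 0.161 · V / A = 0.161 × 113.049 / 69.302 = 0.26 s.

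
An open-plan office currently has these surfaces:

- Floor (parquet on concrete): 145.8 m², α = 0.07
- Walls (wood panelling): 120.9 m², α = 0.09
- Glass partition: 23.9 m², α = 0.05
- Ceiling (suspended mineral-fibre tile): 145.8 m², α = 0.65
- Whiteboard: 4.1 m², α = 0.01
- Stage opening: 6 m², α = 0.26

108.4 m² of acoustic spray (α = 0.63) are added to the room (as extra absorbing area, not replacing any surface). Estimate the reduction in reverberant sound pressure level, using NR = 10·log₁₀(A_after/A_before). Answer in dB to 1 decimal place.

Total absorption A_before = 145.8·0.07 + 120.9·0.09 + 23.9·0.05 + 145.8·0.65 + 4.1·0.01 + 6·0.26
  = 10.206 + 10.881 + 1.195 + 94.770 + 0.041 + 1.560 = 118.653 m² sabins.
Added absorption = 108.4 × 0.63 = 68.292 sabins.
A_after = 118.653 + 68.292 = 186.945 sabins.
NR = 10·log₁₀(186.945/118.653) = 2.0 dB.

2.0 dB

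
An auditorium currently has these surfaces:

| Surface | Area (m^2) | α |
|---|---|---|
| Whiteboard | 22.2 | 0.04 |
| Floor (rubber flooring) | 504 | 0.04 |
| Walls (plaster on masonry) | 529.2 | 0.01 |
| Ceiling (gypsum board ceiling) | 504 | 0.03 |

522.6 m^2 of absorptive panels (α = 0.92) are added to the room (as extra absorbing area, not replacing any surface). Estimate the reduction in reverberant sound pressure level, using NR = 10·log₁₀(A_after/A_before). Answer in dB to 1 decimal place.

A_before = Σ Sᵢαᵢ = 22.2·0.04 + 504·0.04 + 529.2·0.01 + 504·0.03 = 41.460 sabins.
Treatment contributes 522.6·0.92 = 480.792 sabins.
New total A_after = 522.252 sabins.
NR = 10·log₁₀(522.252/41.460) = 11.0 dB.

11.0 dB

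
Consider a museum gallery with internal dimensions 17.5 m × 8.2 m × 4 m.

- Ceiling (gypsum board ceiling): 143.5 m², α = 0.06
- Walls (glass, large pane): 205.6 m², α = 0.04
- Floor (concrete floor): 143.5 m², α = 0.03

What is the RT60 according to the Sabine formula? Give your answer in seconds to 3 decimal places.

4.372 s

Equivalent absorption area: A = 143.5*0.06 + 205.6*0.04 + 143.5*0.03 = 21.139 m².
V = 17.5·8.2·4 = 574 m³.
T = 0.161 V/A = 0.161·574/21.139 = 4.372 s.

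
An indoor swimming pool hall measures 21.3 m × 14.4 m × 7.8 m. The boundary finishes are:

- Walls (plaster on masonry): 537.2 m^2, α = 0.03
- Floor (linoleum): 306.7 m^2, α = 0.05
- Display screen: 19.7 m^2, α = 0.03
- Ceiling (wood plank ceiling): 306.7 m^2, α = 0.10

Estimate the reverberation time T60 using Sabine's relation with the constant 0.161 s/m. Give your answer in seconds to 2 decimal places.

Total absorption A = 537.2×0.03 + 306.7×0.05 + 19.7×0.03 + 306.7×0.10
  = 16.116 + 15.335 + 0.591 + 30.670 = 62.712 m^2 sabins.
Volume V = 21.3 × 14.4 × 7.8 = 2392.416 m³.
RT60 = 0.161 · V / A = 0.161 × 2392.416 / 62.712 = 6.14 s.

6.14 s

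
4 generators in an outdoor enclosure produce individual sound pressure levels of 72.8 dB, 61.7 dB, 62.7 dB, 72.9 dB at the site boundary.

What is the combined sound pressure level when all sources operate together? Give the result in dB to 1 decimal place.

Σ 10^(Lᵢ/10) = 4.189e+07.
L_total = 10·log₁₀(4.189e+07) = 76.2 dB.

76.2 dB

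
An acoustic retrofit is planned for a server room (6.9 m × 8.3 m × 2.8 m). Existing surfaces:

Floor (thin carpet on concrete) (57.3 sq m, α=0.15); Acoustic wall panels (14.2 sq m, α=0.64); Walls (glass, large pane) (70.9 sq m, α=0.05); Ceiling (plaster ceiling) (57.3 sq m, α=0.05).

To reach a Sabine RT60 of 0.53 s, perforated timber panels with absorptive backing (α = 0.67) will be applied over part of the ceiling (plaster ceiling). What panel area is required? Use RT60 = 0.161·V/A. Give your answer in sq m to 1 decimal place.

Equivalent absorption area: A₁ = 57.3×0.15 + 14.2×0.64 + 70.9×0.05 + 57.3×0.05 = 24.093 sq m.
Required A₂ = 0.161·160.356/0.53 = 48.712 sabins.
ΔA needed = 48.712 − 24.093 = 24.619 sabins.
Each sq m of panel replacing the ceiling (plaster ceiling) adds (0.67 − 0.05) = 0.62 sabins.
Panel area = 24.619 / 0.62 = 39.7 sq m.

39.7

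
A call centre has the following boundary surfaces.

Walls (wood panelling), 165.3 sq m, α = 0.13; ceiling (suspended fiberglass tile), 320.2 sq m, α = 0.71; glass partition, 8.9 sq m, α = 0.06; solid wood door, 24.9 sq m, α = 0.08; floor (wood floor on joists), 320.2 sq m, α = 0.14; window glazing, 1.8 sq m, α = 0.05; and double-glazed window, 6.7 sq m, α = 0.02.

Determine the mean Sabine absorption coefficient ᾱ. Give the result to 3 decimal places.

0.350

Total surface area S = 848.0 sq m.
Σ(Sᵢαᵢ) = 165.3·0.13 + 320.2·0.71 + 8.9·0.06 + 24.9·0.08 + 320.2·0.14 + 1.8·0.05 + 6.7·0.02 = 296.409.
ᾱ = 296.409 / 848.0 = 0.350.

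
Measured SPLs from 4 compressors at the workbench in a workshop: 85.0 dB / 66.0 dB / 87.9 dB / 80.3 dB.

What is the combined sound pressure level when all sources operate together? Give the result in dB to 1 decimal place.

90.2 dB

Σ 10^(Lᵢ/10) = 1.044e+09.
Back to dB: 10·log₁₀ Σ = 90.2 dB.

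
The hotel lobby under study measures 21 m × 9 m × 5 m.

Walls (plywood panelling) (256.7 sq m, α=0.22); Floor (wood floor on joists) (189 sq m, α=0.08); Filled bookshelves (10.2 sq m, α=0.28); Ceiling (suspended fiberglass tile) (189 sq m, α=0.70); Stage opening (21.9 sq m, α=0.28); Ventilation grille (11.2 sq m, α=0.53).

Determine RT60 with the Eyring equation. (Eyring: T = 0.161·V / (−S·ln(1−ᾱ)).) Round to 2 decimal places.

S = Σ Sᵢ = 678.0 sq m.
Absorption A = 256.7×0.22 + 189×0.08 + 10.2×0.28 + 189×0.70 + 21.9×0.28 + 11.2×0.53 = 218.818 sabins.
Mean coefficient ᾱ = A/S = 0.3227.
−S·ln(1−ᾱ) = −678.0 × ln(1 − 0.3227) = 264.177.
V = 21 × 9 × 5 = 945 m³.
T = 0.161·V/[−S·ln(1−ᾱ)] = 0.161·945/264.177 = 0.58 s.

0.58 sec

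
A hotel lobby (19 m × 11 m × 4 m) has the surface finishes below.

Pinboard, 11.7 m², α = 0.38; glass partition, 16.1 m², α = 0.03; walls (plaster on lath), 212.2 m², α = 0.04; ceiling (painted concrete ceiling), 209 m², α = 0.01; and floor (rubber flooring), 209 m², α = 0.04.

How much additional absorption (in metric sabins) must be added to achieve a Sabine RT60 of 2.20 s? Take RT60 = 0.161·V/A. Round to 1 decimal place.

Summing Sᵢαᵢ: 4.446 + 0.483 + 8.488 + 2.090 + 8.360 → A₁ = 23.867 sabins.
V = 836 m³. Required absorption A₂ = 0.161 × 836 / 2.20 = 61.180 sabins.
Shortfall: 61.180 − 23.867 = 37.3 sabins.

37.3 sabins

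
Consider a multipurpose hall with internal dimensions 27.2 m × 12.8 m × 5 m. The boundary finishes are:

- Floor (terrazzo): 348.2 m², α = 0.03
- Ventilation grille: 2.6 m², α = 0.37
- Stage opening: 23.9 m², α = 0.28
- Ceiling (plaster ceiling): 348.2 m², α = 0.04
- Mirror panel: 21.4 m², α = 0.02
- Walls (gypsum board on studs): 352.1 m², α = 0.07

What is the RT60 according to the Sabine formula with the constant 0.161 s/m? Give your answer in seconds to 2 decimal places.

Equivalent absorption area: A = 348.2×0.03 + 2.6×0.37 + 23.9×0.28 + 348.2×0.04 + 21.4×0.02 + 352.1×0.07 = 57.103 m².
Room volume: 1740.8 m³.
T = 0.161 V/A = 0.161·1740.8/57.103 = 4.91 s.

4.91 seconds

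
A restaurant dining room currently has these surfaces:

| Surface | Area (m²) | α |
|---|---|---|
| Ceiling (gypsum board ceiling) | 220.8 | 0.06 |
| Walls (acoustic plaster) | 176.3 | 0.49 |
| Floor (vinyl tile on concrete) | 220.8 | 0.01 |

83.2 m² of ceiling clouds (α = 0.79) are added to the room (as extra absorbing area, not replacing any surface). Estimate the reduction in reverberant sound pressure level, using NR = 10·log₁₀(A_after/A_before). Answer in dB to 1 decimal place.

2.2 dB

Summing Sᵢαᵢ: 13.248 + 86.387 + 2.208 → A_before = 101.843 sabins.
Added absorption = 83.2 × 0.79 = 65.728 sabins.
A_after = 101.843 + 65.728 = 167.571 sabins.
Reduction = 10 log₁₀(A_after/A_before) = 10 log₁₀(1.6454) = 2.2 dB.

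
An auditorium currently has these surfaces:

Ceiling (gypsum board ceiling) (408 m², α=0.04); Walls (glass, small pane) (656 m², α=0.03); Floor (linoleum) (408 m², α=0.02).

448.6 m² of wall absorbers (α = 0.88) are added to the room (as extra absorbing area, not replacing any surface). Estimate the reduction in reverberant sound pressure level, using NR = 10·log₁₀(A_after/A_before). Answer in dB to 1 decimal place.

10.0 dB

Total absorption A_before = 408*0.04 + 656*0.03 + 408*0.02
  = 16.320 + 19.680 + 8.160 = 44.160 m² sabins.
Treatment contributes 448.6·0.88 = 394.768 sabins.
New total A_after = 438.928 sabins.
Reduction = 10 log₁₀(A_after/A_before) = 10 log₁₀(9.9395) = 10.0 dB.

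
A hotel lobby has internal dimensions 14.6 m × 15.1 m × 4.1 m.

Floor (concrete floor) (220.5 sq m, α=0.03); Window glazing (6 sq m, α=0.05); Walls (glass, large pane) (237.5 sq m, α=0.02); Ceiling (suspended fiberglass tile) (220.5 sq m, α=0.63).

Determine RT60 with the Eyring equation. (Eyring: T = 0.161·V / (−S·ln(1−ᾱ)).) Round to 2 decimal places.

S = Σ Sᵢ = 684.5 sq m.
Σ(Sᵢαᵢ) = 220.5·0.03 + 6·0.05 + 237.5·0.02 + 220.5·0.63 = 150.580.
ᾱ = 150.580 / 684.5 = 0.2200.
−S·ln(1−ᾱ) = −684.5 × ln(1 − 0.2200) = 170.072.
V = 14.6 × 15.1 × 4.1 = 903.886 m³.
RT60 = 0.161 × 903.886 / 170.072 = 0.86 s.

0.86 seconds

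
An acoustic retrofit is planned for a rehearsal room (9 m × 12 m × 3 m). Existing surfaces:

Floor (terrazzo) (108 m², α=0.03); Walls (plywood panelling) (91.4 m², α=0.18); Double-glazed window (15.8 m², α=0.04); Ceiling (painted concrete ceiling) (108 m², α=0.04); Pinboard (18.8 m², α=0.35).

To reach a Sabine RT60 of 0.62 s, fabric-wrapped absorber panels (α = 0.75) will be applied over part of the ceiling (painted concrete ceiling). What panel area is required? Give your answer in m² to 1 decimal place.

74.5

Total absorption A₁ = 108·0.03 + 91.4·0.18 + 15.8·0.04 + 108·0.04 + 18.8·0.35
  = 3.240 + 16.452 + 0.632 + 4.320 + 6.580 = 31.224 m² sabins.
V = 324 m³. Target absorption A₂ = 0.161 × 324 / 0.62 = 84.135 sabins.
ΔA needed = 84.135 − 31.224 = 52.911 sabins.
Each m² of panel replacing the ceiling (painted concrete ceiling) adds (0.75 − 0.04) = 0.71 sabins.
Area = ΔA/Δα = 52.911/0.71 = 74.5 m².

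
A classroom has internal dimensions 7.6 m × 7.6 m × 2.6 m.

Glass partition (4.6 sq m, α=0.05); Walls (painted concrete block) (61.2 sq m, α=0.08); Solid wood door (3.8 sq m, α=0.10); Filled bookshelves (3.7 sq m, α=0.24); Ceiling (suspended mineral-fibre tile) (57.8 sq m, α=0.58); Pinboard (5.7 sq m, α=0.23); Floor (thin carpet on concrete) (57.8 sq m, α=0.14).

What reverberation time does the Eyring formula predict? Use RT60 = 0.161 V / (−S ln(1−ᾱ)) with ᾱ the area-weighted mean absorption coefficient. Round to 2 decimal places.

0.43 s

S = Σ Sᵢ = 194.6 sq m.
Absorption A = 4.6·0.05 + 61.2·0.08 + 3.8·0.10 + 3.7·0.24 + 57.8·0.58 + 5.7·0.23 + 57.8·0.14 = 49.321 sabins.
ᾱ = 49.321 / 194.6 = 0.2534.
Eyring denominator: −S ln(1−ᾱ) = 56.867.
V = 7.6 × 7.6 × 2.6 = 150.176 m³.
RT60 = 0.161 × 150.176 / 56.867 = 0.43 s.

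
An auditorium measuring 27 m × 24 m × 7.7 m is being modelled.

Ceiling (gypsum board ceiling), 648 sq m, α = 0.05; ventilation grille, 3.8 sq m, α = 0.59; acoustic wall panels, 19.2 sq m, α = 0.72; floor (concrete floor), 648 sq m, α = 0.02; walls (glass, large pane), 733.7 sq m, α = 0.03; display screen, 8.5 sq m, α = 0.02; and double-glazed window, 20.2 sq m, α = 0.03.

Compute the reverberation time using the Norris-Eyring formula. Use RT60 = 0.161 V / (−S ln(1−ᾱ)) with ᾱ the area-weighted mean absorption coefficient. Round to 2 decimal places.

Total surface area S = 648 + 3.8 + 19.2 + 648 + 733.7 + 8.5 + 20.2 = 2081.4 sq m.
Σ(Sᵢαᵢ) = 648×0.05 + 3.8×0.59 + 19.2×0.72 + 648×0.02 + 733.7×0.03 + 8.5×0.02 + 20.2×0.03 = 84.213.
ᾱ = 84.213 / 2081.4 = 0.0405.
−S·ln(1−ᾱ) = −2081.4 × ln(1 − 0.0405) = 86.051.
V = 27 × 24 × 7.7 = 4989.6 m³.
RT60 = 0.161 × 4989.6 / 86.051 = 9.34 s.

9.34 sec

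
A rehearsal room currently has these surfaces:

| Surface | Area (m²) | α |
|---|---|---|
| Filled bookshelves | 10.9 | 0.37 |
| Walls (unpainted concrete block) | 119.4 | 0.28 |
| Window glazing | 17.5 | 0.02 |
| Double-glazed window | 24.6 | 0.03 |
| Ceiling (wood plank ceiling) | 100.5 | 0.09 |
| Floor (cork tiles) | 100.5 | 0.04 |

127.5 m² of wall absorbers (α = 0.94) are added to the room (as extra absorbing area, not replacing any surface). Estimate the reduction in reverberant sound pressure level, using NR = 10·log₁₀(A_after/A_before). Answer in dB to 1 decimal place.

5.2 dB

A_before = Σ Sᵢαᵢ = 10.9·0.37 + 119.4·0.28 + 17.5·0.02 + 24.6·0.03 + 100.5·0.09 + 100.5·0.04 = 51.618 sabins.
Added absorption = 127.5 × 0.94 = 119.850 sabins.
A_after = 51.618 + 119.850 = 171.468 sabins.
NR = 10·log₁₀(171.468/51.618) = 5.2 dB.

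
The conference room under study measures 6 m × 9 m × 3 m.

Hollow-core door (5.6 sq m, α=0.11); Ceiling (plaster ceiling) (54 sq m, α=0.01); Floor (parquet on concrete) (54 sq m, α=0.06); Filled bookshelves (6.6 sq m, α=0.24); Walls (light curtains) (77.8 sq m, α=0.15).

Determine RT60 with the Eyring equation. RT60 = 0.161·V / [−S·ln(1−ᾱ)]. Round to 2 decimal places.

1.41 s

S = Σ Sᵢ = 198.0 sq m.
Σ(Sᵢαᵢ) = 5.6×0.11 + 54×0.01 + 54×0.06 + 6.6×0.24 + 77.8×0.15 = 17.650.
ᾱ = 17.650 / 198.0 = 0.0891.
Eyring denominator: −S ln(1−ᾱ) = 18.478.
V = 6 × 9 × 3 = 162 m³.
RT60 = 0.161 × 162 / 18.478 = 1.41 s.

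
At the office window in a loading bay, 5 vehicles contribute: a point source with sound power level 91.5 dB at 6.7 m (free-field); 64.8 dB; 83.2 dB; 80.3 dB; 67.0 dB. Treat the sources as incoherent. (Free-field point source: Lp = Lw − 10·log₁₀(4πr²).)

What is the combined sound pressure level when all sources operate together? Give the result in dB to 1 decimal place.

Source at 6.7 m: Lp = 91.5 − 10·log₁₀(4π·6.7²) = 91.5 − 10·log₁₀(564.104) = 64.0 dB.
Converting to relative power and adding: 10^(64.0/10) + 10^(64.8/10) + 10^(83.2/10) + 10^(80.3/10) + 10^(67.0/10) = 3.266e+08.
L_total = 10·log₁₀(3.266e+08) = 85.1 dB.

85.1 dB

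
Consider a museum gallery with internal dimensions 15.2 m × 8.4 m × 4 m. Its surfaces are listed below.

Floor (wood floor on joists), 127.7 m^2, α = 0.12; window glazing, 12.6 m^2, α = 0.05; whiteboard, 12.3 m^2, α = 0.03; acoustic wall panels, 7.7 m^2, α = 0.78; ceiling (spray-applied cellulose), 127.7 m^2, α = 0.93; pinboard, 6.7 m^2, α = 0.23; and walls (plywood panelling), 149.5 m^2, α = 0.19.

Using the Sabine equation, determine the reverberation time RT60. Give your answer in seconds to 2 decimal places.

Summing Sᵢαᵢ: 15.324 + 0.630 + 0.369 + 6.006 + 118.761 + 1.541 + 28.405 → A = 171.036 sabins.
V = 15.2·8.4·4 = 510.72 m³.
RT60 = 0.161 · V / A = 0.161 × 510.72 / 171.036 = 0.48 s.

0.48 s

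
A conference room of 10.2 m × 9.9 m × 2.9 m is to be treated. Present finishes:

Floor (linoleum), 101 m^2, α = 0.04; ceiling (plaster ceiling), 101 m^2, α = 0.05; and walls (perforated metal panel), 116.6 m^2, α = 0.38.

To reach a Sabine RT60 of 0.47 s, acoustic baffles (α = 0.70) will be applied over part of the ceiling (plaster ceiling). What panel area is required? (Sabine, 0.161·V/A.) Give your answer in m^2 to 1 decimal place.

Equivalent absorption area: A₁ = 101·0.04 + 101·0.05 + 116.6·0.38 = 53.398 m^2.
Required A₂ = 0.161·292.842/0.47 = 100.314 sabins.
Absorption to add: 100.314 − 53.398 = 46.916 sabins.
Net gain per m^2: Δα = 0.70 − 0.05 = 0.65.
Area = ΔA/Δα = 46.916/0.65 = 72.2 m^2.

72.2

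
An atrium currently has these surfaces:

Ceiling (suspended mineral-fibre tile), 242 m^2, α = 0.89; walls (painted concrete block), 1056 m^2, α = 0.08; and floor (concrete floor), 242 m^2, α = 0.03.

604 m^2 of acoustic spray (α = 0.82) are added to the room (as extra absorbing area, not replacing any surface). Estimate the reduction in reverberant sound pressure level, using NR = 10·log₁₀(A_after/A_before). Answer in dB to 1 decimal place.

4.2 dB

Total absorption A_before = 242×0.89 + 1056×0.08 + 242×0.03
  = 215.380 + 84.480 + 7.260 = 307.120 m^2 sabins.
Added absorption = 604 × 0.82 = 495.280 sabins.
A_after = 307.120 + 495.280 = 802.400 sabins.
Reduction = 10 log₁₀(A_after/A_before) = 10 log₁₀(2.6127) = 4.2 dB.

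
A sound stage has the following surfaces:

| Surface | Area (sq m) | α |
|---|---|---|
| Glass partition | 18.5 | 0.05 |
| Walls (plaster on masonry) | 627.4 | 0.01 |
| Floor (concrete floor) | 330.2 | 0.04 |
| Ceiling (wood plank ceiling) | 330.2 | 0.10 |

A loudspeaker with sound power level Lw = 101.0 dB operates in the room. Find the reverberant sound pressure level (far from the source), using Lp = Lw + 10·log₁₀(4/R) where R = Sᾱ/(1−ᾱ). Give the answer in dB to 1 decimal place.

Σ(Sᵢαᵢ) = 18.5·0.05 + 627.4·0.01 + 330.2·0.04 + 330.2·0.10 = 53.427; total area S = 1306.3 sq m.
ᾱ = 0.0409, so room constant R = A/(1−ᾱ) = 55.705 sq m.
Lp = 101.0 + 10·log₁₀(4/55.705) = 101.0 + (-11.44) = 89.6 dB.

89.6 dB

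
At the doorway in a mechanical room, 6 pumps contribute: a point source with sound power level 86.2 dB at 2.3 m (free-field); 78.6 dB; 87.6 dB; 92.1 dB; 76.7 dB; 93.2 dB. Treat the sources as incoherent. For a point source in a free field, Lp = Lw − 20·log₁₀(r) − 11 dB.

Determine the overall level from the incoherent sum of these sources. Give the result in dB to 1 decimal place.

96.4 dB

Source at 2.3 m: Lp = 86.2 − 20·log₁₀(2.3) − 11 = 68.0 dB.
Sum in the linear (power) domain: Σ 10^(Lᵢ/10) = 10^(68.0/10) + 10^(78.6/10) + 10^(87.6/10) + 10^(92.1/10) + 10^(76.7/10) + 10^(93.2/10) = 4.412e+09.
Back to dB: 10·log₁₀ Σ = 96.4 dB.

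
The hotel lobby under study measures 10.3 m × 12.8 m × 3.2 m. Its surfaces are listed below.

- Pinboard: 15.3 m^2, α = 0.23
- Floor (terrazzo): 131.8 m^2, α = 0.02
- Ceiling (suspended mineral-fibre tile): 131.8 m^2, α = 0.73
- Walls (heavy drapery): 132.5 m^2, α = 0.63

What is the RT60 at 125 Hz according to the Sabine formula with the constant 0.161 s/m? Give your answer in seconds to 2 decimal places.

0.37 sec

Total absorption A = 15.3*0.23 + 131.8*0.02 + 131.8*0.73 + 132.5*0.63
  = 3.519 + 2.636 + 96.214 + 83.475 = 185.844 m^2 sabins.
Room volume: 421.888 m³.
RT60 = 0.161 · V / A = 0.161 × 421.888 / 185.844 = 0.37 s.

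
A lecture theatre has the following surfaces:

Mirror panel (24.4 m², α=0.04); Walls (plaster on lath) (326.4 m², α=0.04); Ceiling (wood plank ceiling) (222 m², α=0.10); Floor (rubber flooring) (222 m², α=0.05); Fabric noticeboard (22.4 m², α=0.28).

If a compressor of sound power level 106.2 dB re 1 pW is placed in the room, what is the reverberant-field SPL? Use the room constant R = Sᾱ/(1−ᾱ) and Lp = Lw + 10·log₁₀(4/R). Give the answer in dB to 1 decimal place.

A = 53.604 sabins; S = 817.2 m².
ᾱ = 53.604/817.2 = 0.0656; R = Sᾱ/(1−ᾱ) = 53.604/(1−0.0656) = 57.367 m².
Lp = Lw + 10 log₁₀(4/R) = 106.2 -11.57 = 94.6 dB.

94.6 dB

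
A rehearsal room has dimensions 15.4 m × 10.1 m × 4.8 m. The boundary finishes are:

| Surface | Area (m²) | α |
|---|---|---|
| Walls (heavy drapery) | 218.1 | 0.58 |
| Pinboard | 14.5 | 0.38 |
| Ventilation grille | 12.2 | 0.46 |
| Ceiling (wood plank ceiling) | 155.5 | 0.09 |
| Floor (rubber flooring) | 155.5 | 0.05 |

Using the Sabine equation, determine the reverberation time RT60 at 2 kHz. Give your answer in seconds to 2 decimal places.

0.75 seconds

Summing Sᵢαᵢ: 126.498 + 5.510 + 5.612 + 13.995 + 7.775 → A = 159.390 sabins.
Volume V = 15.4 × 10.1 × 4.8 = 746.592 m³.
RT60 = 0.161 · V / A = 0.161 × 746.592 / 159.390 = 0.75 s.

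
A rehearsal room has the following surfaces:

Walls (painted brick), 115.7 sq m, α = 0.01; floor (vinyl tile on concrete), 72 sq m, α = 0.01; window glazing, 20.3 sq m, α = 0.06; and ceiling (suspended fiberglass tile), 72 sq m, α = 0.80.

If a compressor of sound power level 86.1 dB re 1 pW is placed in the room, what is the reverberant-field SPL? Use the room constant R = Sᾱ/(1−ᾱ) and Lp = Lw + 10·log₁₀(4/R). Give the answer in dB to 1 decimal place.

Σ(Sᵢαᵢ) = 115.7×0.01 + 72×0.01 + 20.3×0.06 + 72×0.80 = 60.695; total area S = 280.0 sq m.
ᾱ = 0.2168, so room constant R = A/(1−ᾱ) = 77.496 sq m.
Lp = Lw + 10 log₁₀(4/R) = 86.1 -12.87 = 73.2 dB.

73.2 dB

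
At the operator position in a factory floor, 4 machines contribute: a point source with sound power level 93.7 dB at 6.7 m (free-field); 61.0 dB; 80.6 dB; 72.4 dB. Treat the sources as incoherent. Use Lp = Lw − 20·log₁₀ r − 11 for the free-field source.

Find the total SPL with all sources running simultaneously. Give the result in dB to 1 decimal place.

Source at 6.7 m: Lp = 93.7 − 20·log₁₀(6.7) − 11 = 66.2 dB.
Σ 10^(Lᵢ/10) = 1.376e+08.
Combined level = 10 log₁₀(1.376e+08) = 81.4 dB.

81.4 dB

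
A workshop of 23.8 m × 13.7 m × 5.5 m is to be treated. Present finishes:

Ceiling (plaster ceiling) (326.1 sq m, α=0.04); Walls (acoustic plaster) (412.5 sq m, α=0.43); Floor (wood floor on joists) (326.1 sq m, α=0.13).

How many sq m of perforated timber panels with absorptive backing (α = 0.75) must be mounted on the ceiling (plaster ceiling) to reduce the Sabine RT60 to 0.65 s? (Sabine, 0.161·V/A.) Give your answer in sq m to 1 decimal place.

297.7

Total absorption A₁ = 326.1×0.04 + 412.5×0.43 + 326.1×0.13
  = 13.044 + 177.375 + 42.393 = 232.812 sq m sabins.
Required A₂ = 0.161·1793.33/0.65 = 444.194 sabins.
Absorption to add: 444.194 − 232.812 = 211.382 sabins.
Net gain per sq m: Δα = 0.75 − 0.04 = 0.71.
Panel area = 211.382 / 0.71 = 297.7 sq m.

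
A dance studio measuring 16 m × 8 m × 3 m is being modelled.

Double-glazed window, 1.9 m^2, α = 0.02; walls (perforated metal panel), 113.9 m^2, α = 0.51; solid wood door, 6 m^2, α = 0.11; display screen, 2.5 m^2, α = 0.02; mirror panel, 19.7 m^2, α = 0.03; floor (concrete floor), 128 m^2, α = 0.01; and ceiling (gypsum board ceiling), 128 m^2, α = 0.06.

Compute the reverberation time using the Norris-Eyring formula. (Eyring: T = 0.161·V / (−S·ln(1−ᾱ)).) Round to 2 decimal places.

0.82 seconds

Total surface area S = 1.9 + 113.9 + 6 + 2.5 + 19.7 + 128 + 128 = 400.0 m^2.
Absorption A = 1.9·0.02 + 113.9·0.51 + 6·0.11 + 2.5·0.02 + 19.7·0.03 + 128·0.01 + 128·0.06 = 68.388 sabins.
ᾱ = 68.388 / 400.0 = 0.1710.
−S·ln(1−ᾱ) = −400.0 × ln(1 − 0.1710) = 75.014.
V = 16 × 8 × 3 = 384 m³.
RT60 = 0.161 × 384 / 75.014 = 0.82 s.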